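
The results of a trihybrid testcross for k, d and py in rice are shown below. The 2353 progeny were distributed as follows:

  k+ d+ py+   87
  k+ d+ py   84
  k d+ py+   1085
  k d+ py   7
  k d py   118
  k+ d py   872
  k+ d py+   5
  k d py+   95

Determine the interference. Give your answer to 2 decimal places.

The two most frequent reciprocal classes, k d+ py+ and k+ d py, are the parental types, so the F1 was k d+ py+ / k+ d py.
The two rarest classes, k d+ py and k+ d py+, are the double crossovers. Comparing them with the parentals, only the py allele has switched, so py is the middle locus and the order is k – py – d.
k–py: (205 + 12)/2353 = 0.0922; py–d: (179 + 12)/2353 = 0.0812.
Expected DCO frequency = 0.0922 × 0.0812 ≈ 0.00749; observed = 12/2353 ≈ 0.00510.
Coefficient of coincidence = 0.00510/0.00749 ≈ 0.68; interference = 1 − 0.68 = 0.32.

0.32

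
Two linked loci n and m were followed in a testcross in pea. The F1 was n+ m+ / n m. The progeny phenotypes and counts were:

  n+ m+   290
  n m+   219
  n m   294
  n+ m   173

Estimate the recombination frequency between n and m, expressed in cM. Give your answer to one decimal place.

40.2 cM

The recombinant classes are n+ m and n m+: 173 + 219 = 392.
Recombination frequency = 392/976 = 0.4016 ≈ 40.2%, i.e. 40.2 cM.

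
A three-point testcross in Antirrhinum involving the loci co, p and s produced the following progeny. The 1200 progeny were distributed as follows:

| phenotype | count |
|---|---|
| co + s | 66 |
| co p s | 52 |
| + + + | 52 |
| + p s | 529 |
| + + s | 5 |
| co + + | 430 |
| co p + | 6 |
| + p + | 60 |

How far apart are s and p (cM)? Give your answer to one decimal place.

The two most frequent reciprocal classes, + p s and co + +, are the parental types, so the F1 was + p s / co + +.
The two rarest classes, + + s and co p +, are the double crossovers. Comparing them with the parentals, only the p allele has switched, so p is the middle locus and the order is co – p – s.
Crossovers in the p–s interval produce the single-crossover classes + p + and co + s (60 + 66 = 126) plus the double crossovers (11).
RF(p–s) = (126 + 11) / 1200 = 137/1200 = 0.1142 → 11.4 cM.

11.4 cM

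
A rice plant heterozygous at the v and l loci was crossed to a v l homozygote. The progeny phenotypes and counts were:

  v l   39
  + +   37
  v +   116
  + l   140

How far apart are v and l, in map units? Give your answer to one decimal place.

22.9 map units

The two most frequent classes, + l (140) and v + (116), are the parental types, so the F1 was + l / v +.
The recombinant classes are + + and v l: 37 + 39 = 76.
Recombination frequency = 76/332 = 0.2289 ≈ 22.9%, i.e. 22.9 map units.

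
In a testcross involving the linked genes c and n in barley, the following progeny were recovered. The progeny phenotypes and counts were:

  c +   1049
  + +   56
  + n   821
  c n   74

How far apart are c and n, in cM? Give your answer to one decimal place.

The two most frequent classes, + n (821) and c + (1049), are the parental types, so the F1 was + n / c +.
The recombinant classes are + + and c n: 56 + 74 = 130.
Recombination frequency = 130/2000 = 0.0650 ≈ 6.5%, i.e. 6.5 cM.

6.5 cM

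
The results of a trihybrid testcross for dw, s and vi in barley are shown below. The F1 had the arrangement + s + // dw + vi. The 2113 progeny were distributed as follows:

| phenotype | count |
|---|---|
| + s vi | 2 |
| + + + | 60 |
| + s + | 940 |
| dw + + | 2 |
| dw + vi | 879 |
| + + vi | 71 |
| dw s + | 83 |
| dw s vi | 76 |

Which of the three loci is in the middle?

The two rarest classes, + s vi and dw + +, are the double crossovers. Comparing them with the parentals, only the vi allele has switched, so vi is the middle locus and the order is s – vi – dw.

vi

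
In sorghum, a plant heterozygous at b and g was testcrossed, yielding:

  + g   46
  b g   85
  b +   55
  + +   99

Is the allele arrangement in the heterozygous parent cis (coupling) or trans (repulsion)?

The two most frequent classes are + + (99) and b g (85); these are the parental (non-recombinant) types.
So the F1 carried + + on one chromosome and b g on the other — the recessive alleles are on the same chromosome (cis / coupling).

cis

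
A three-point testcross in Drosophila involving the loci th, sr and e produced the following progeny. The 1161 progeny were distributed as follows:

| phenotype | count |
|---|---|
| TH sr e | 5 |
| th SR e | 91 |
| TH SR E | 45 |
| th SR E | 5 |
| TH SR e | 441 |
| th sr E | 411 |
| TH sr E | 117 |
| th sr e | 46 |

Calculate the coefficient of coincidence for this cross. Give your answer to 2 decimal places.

The two most frequent reciprocal classes, th sr E and TH SR e, are the parental types, so the F1 was th sr E / TH SR e.
The two rarest classes, th SR E and TH sr e, are the double crossovers. Comparing them with the parentals, only the sr allele has switched, so sr is the middle locus and the order is th – sr – e.
th–sr: (208 + 10)/1161 = 0.1878; sr–e: (91 + 10)/1161 = 0.0870.
Expected DCO frequency = 0.1878 × 0.0870 ≈ 0.01634; observed = 10/1161 ≈ 0.00861.
Coefficient of coincidence = 0.00861/0.01634 ≈ 0.53.

0.53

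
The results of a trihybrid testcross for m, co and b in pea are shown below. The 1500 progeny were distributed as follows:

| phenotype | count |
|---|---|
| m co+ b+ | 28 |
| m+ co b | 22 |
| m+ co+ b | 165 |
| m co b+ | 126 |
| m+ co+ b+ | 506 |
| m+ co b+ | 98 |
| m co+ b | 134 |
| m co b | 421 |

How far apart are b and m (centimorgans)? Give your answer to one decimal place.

The two most frequent reciprocal classes, m co b and m+ co+ b+, are the parental types, so the F1 was m co b / m+ co+ b+.
The two rarest classes, m+ co b and m co+ b+, are the double crossovers. Comparing them with the parentals, only the m allele has switched, so m is the middle locus and the order is b – m – co.
Crossovers in the b–m interval produce the single-crossover classes m co b+ and m+ co+ b (126 + 165 = 291) plus the double crossovers (50).
RF(b–m) = (291 + 50) / 1500 = 341/1500 = 0.2273 → 22.7 centimorgans.

22.7 centimorgans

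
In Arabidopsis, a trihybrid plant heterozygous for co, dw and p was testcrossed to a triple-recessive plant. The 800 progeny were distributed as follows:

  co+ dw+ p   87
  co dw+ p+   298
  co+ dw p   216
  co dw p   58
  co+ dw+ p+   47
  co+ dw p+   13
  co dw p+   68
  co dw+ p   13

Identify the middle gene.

The two most frequent reciprocal classes, co+ dw p and co dw+ p+, are the parental types, so the F1 was co+ dw p / co dw+ p+.
The two rarest classes, co+ dw p+ and co dw+ p, are the double crossovers. Comparing them with the parentals, only the p allele has switched, so p is the middle locus and the order is co – p – dw.

p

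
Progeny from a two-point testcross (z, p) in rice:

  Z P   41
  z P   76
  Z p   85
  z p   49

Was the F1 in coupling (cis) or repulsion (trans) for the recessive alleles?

trans

The two most frequent classes are Z p (85) and z P (76); these are the parental (non-recombinant) types.
So the F1 carried Z p on one chromosome and z P on the other — the recessive alleles are on opposite chromosomes (trans / repulsion).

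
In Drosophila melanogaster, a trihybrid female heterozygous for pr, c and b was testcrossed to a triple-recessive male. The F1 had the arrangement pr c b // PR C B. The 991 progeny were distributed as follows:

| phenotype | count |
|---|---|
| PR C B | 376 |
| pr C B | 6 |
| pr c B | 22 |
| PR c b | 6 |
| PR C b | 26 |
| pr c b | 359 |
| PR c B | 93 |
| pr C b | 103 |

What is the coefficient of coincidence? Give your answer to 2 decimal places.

0.95

The two rarest classes, PR c b and pr C B, are the double crossovers. Comparing them with the parentals, only the pr allele has switched, so pr is the middle locus and the order is c – pr – b.
c–pr: (196 + 12)/991 = 0.2099; pr–b: (48 + 12)/991 = 0.0605.
Expected DCO frequency = 0.2099 × 0.0605 ≈ 0.01270; observed = 12/991 ≈ 0.01211.
Coefficient of coincidence = 0.01211/0.01270 ≈ 0.95.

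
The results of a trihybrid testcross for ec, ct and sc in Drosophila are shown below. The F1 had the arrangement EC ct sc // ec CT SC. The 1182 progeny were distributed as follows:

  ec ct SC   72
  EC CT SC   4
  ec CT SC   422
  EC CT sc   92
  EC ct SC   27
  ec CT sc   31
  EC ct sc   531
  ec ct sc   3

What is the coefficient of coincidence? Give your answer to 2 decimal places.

The two rarest classes, ec ct sc and EC CT SC, are the double crossovers. Comparing them with the parentals, only the ec allele has switched, so ec is the middle locus and the order is ct – ec – sc.
ct–ec: (164 + 7)/1182 = 0.1447; ec–sc: (58 + 7)/1182 = 0.0550.
Expected DCO frequency = 0.1447 × 0.0550 ≈ 0.00796; observed = 7/1182 ≈ 0.00592.
Coefficient of coincidence = 0.00592/0.00796 ≈ 0.74.

0.74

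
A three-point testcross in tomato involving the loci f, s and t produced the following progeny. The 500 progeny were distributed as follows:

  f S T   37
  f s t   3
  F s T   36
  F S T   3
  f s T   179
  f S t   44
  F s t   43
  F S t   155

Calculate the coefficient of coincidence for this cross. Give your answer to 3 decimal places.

0.406

The two most frequent reciprocal classes, f s T and F S t, are the parental types, so the F1 was f s T / F S t.
The two rarest classes, f s t and F S T, are the double crossovers. Comparing them with the parentals, only the t allele has switched, so t is the middle locus and the order is f – t – s.
f–t: (80 + 6)/500 = 0.1720; t–s: (80 + 6)/500 = 0.1720.
Expected DCO frequency = 0.1720 × 0.1720 ≈ 0.02958; observed = 6/500 ≈ 0.01200.
Coefficient of coincidence = 0.01200/0.02958 ≈ 0.406.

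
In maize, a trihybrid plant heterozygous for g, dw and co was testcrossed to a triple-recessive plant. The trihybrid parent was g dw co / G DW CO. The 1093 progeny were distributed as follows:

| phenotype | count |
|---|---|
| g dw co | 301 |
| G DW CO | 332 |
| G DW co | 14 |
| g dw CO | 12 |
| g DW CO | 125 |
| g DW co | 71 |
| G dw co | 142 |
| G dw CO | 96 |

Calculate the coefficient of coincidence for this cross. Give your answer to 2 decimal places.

0.50

The two rarest classes, g dw CO and G DW co, are the double crossovers. Comparing them with the parentals, only the co allele has switched, so co is the middle locus and the order is dw – co – g.
dw–co: (167 + 26)/1093 = 0.1766; co–g: (267 + 26)/1093 = 0.2681.
Expected DCO frequency = 0.1766 × 0.2681 ≈ 0.04735; observed = 26/1093 ≈ 0.02379.
Coefficient of coincidence = 0.02379/0.04735 ≈ 0.50.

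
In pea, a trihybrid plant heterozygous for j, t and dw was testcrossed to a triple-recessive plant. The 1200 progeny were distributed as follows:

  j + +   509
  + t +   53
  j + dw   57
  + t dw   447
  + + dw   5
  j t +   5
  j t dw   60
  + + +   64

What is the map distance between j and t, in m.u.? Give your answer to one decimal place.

The two most frequent reciprocal classes, + t dw and j + +, are the parental types, so the F1 was + t dw / j + +.
The two rarest classes, + + dw and j t +, are the double crossovers. Comparing them with the parentals, only the t allele has switched, so t is the middle locus and the order is j – t – dw.
Crossovers in the j–t interval produce the single-crossover classes j t dw and + + + (60 + 64 = 124) plus the double crossovers (10).
RF(j–t) = (124 + 10) / 1200 = 134/1200 = 0.1117 → 11.2 m.u.

11.2 m.u.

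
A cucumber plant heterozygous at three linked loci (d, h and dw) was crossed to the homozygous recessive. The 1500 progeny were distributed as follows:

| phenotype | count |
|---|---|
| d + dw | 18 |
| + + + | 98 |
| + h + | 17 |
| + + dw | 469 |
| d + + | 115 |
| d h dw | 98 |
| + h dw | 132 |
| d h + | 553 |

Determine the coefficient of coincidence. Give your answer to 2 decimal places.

0.81

The two most frequent reciprocal classes, d h + and + + dw, are the parental types, so the F1 was d h + / + + dw.
The two rarest classes, + h + and d + dw, are the double crossovers. Comparing them with the parentals, only the d allele has switched, so d is the middle locus and the order is h – d – dw.
h–d: (247 + 35)/1500 = 0.1880; d–dw: (196 + 35)/1500 = 0.1540.
Expected DCO frequency = 0.1880 × 0.1540 ≈ 0.02895; observed = 35/1500 ≈ 0.02333.
Coefficient of coincidence = 0.02333/0.02895 ≈ 0.81.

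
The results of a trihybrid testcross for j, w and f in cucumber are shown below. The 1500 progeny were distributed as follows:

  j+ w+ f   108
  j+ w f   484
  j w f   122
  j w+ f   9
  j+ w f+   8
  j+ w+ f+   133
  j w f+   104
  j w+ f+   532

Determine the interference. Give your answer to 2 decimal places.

The two most frequent reciprocal classes, j+ w f and j w+ f+, are the parental types, so the F1 was j+ w f / j w+ f+.
The two rarest classes, j+ w f+ and j w+ f, are the double crossovers. Comparing them with the parentals, only the f allele has switched, so f is the middle locus and the order is j – f – w.
j–f: (255 + 17)/1500 = 0.1813; f–w: (212 + 17)/1500 = 0.1527.
Expected DCO frequency = 0.1813 × 0.1527 ≈ 0.02768; observed = 17/1500 ≈ 0.01133.
Coefficient of coincidence = 0.01133/0.02768 ≈ 0.41; interference = 1 − 0.41 = 0.59.

0.59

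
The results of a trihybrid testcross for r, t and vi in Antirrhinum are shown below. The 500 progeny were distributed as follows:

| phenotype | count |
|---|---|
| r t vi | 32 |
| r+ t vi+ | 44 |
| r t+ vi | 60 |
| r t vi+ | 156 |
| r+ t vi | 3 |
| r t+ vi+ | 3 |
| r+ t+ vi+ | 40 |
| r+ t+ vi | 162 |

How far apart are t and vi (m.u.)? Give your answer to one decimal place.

15.6 m.u.

The two most frequent reciprocal classes, r+ t+ vi and r t vi+, are the parental types, so the F1 was r+ t+ vi / r t vi+.
The two rarest classes, r+ t vi and r t+ vi+, are the double crossovers. Comparing them with the parentals, only the t allele has switched, so t is the middle locus and the order is vi – t – r.
Crossovers in the vi–t interval produce the single-crossover classes r+ t+ vi+ and r t vi (40 + 32 = 72) plus the double crossovers (6).
RF(vi–t) = (72 + 6) / 500 = 78/500 = 0.1560 → 15.6 m.u.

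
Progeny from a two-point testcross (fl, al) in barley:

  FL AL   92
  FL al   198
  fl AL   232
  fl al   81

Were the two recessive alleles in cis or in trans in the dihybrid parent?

trans

The two most frequent classes are FL al (198) and fl AL (232); these are the parental (non-recombinant) types.
So the F1 carried FL al on one chromosome and fl AL on the other — the recessive alleles are on opposite chromosomes (trans / repulsion).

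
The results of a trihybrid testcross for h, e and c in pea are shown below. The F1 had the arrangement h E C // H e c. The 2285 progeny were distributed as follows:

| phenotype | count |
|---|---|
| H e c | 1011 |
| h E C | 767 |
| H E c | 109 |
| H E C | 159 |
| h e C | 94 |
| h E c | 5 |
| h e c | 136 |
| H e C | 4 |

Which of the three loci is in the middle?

c

The two rarest classes, h E c and H e C, are the double crossovers. Comparing them with the parentals, only the c allele has switched, so c is the middle locus and the order is h – c – e.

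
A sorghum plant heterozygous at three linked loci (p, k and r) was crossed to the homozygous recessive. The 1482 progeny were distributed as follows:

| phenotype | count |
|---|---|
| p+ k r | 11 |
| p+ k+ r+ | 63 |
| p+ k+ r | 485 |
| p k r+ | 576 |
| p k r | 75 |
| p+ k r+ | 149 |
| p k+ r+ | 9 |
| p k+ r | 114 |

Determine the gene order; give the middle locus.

k

The two most frequent reciprocal classes, p+ k+ r and p k r+, are the parental types, so the F1 was p+ k+ r / p k r+.
The two rarest classes, p+ k r and p k+ r+, are the double crossovers. Comparing them with the parentals, only the k allele has switched, so k is the middle locus and the order is r – k – p.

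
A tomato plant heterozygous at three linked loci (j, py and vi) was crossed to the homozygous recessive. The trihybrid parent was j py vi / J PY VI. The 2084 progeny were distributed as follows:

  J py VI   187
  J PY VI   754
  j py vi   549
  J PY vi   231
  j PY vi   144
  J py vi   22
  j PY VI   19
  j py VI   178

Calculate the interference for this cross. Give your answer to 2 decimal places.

The two rarest classes, J py vi and j PY VI, are the double crossovers. Comparing them with the parentals, only the j allele has switched, so j is the middle locus and the order is vi – j – py.
vi–j: (409 + 41)/2084 = 0.2159; j–py: (331 + 41)/2084 = 0.1785.
Expected DCO frequency = 0.2159 × 0.1785 ≈ 0.03854; observed = 41/2084 ≈ 0.01967.
Coefficient of coincidence = 0.01967/0.03854 ≈ 0.51; interference = 1 − 0.51 = 0.49.

0.49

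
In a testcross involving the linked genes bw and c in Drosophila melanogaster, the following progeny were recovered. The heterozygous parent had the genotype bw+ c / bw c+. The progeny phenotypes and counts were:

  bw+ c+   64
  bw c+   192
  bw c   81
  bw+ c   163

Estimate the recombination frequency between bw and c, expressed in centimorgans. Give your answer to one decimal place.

The recombinant classes are bw+ c+ and bw c: 64 + 81 = 145.
Recombination frequency = 145/500 = 0.2900 ≈ 29.0%, i.e. 29.0 centimorgans.

29.0 centimorgans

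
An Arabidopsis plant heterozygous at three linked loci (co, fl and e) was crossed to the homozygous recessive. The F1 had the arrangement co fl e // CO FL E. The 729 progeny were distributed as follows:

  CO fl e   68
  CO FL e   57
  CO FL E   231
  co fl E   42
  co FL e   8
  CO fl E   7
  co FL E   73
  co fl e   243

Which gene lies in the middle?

fl

The two rarest classes, co FL e and CO fl E, are the double crossovers. Comparing them with the parentals, only the fl allele has switched, so fl is the middle locus and the order is co – fl – e.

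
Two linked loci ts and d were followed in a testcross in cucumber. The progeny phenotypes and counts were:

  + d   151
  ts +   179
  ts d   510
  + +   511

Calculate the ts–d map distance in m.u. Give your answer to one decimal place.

24.4 m.u.

The two most frequent classes, + + (511) and ts d (510), are the parental types, so the F1 was + + / ts d.
The recombinant classes are + d and ts +: 151 + 179 = 330.
Recombination frequency = 330/1351 = 0.2443 ≈ 24.4%, i.e. 24.4 m.u.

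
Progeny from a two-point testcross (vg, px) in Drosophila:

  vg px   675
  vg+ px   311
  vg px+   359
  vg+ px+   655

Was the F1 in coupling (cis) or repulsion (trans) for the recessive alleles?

cis

The two most frequent classes are vg+ px+ (655) and vg px (675); these are the parental (non-recombinant) types.
So the F1 carried vg+ px+ on one chromosome and vg px on the other — the recessive alleles are on the same chromosome (cis / coupling).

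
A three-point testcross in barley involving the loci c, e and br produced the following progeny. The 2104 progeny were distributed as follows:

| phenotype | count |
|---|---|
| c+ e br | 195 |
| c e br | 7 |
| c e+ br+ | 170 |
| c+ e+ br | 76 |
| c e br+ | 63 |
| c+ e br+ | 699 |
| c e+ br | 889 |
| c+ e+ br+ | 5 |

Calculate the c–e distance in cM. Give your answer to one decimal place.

The two most frequent reciprocal classes, c+ e br+ and c e+ br, are the parental types, so the F1 was c+ e br+ / c e+ br.
The two rarest classes, c+ e+ br+ and c e br, are the double crossovers. Comparing them with the parentals, only the e allele has switched, so e is the middle locus and the order is br – e – c.
Crossovers in the e–c interval produce the single-crossover classes c e br+ and c+ e+ br (63 + 76 = 139) plus the double crossovers (12).
RF(e–c) = (139 + 12) / 2104 = 151/2104 = 0.0718 → 7.2 cM.

7.2 cM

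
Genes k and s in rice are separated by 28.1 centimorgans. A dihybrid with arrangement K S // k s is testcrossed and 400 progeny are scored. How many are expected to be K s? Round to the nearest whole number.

56

A map distance of 28.1 centimorgans corresponds to a recombination frequency of 0.281.
The F1 is K S / k s, so K s is a recombinant gamete class with expected frequency r/2 = 0.281/2 = 0.1405.
Expected number = 0.1405 × 400 = 56.20 ≈ 56.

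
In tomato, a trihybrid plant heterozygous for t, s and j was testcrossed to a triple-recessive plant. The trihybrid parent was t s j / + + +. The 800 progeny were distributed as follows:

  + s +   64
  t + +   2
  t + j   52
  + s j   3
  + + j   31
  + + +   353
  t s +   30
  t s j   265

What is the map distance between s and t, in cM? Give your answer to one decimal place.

15.1 cM

The two rarest classes, + s j and t + +, are the double crossovers. Comparing them with the parentals, only the t allele has switched, so t is the middle locus and the order is s – t – j.
Crossovers in the s–t interval produce the single-crossover classes t + j and + s + (52 + 64 = 116) plus the double crossovers (5).
RF(s–t) = (116 + 5) / 800 = 121/800 = 0.1512 → 15.1 cM.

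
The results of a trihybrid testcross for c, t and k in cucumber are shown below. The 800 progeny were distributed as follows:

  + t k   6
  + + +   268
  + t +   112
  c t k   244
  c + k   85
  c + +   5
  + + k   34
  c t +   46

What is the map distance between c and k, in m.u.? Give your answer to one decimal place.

11.4 m.u.

The two most frequent reciprocal classes, c t k and + + +, are the parental types, so the F1 was c t k / + + +.
The two rarest classes, + t k and c + +, are the double crossovers. Comparing them with the parentals, only the c allele has switched, so c is the middle locus and the order is t – c – k.
Crossovers in the c–k interval produce the single-crossover classes c t + and + + k (46 + 34 = 80) plus the double crossovers (11).
RF(c–k) = (80 + 11) / 800 = 91/800 = 0.1138 → 11.4 m.u.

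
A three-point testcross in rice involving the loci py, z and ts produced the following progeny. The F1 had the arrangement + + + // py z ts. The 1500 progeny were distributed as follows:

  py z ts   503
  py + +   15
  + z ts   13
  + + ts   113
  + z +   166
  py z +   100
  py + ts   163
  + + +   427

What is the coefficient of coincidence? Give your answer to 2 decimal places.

0.49

The two rarest classes, py + + and + z ts, are the double crossovers. Comparing them with the parentals, only the py allele has switched, so py is the middle locus and the order is z – py – ts.
z–py: (329 + 28)/1500 = 0.2380; py–ts: (213 + 28)/1500 = 0.1607.
Expected DCO frequency = 0.2380 × 0.1607 ≈ 0.03825; observed = 28/1500 ≈ 0.01867.
Coefficient of coincidence = 0.01867/0.03825 ≈ 0.49.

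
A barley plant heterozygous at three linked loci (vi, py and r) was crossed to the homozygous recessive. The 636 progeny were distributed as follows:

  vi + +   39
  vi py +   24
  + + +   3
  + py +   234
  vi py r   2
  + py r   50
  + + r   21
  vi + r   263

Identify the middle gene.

The two most frequent reciprocal classes, + py + and vi + r, are the parental types, so the F1 was + py + / vi + r.
The two rarest classes, + + + and vi py r, are the double crossovers. Comparing them with the parentals, only the py allele has switched, so py is the middle locus and the order is vi – py – r.

py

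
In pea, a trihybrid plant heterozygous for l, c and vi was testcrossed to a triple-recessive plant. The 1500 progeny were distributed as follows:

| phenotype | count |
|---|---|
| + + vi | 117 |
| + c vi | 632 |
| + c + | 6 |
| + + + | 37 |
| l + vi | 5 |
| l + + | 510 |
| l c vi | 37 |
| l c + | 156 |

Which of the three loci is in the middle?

vi

The two most frequent reciprocal classes, l + + and + c vi, are the parental types, so the F1 was l + + / + c vi.
The two rarest classes, l + vi and + c +, are the double crossovers. Comparing them with the parentals, only the vi allele has switched, so vi is the middle locus and the order is c – vi – l.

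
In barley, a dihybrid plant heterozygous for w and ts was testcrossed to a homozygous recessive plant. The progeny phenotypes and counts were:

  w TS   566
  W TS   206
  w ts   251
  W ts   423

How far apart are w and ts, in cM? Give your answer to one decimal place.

The two most frequent classes, W ts (423) and w TS (566), are the parental types, so the F1 was W ts / w TS.
The recombinant classes are W TS and w ts: 206 + 251 = 457.
Recombination frequency = 457/1446 = 0.3160 ≈ 31.6%, i.e. 31.6 cM.

31.6 cM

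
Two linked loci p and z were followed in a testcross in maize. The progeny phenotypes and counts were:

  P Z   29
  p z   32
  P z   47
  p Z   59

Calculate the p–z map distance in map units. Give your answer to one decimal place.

36.5 map units

The two most frequent classes, P z (47) and p Z (59), are the parental types, so the F1 was P z / p Z.
The recombinant classes are P Z and p z: 29 + 32 = 61.
Recombination frequency = 61/167 = 0.3653 ≈ 36.5%, i.e. 36.5 map units.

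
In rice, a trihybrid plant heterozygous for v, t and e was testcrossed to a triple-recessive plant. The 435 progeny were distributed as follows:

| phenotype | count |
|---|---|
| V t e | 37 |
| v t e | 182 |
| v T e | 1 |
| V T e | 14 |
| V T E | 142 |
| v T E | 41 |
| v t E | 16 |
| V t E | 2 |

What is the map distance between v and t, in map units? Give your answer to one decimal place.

The two most frequent reciprocal classes, v t e and V T E, are the parental types, so the F1 was v t e / V T E.
The two rarest classes, v T e and V t E, are the double crossovers. Comparing them with the parentals, only the t allele has switched, so t is the middle locus and the order is e – t – v.
Crossovers in the t–v interval produce the single-crossover classes V t e and v T E (37 + 41 = 78) plus the double crossovers (3).
RF(t–v) = (78 + 3) / 435 = 81/435 = 0.1862 → 18.6 map units.

18.6 map units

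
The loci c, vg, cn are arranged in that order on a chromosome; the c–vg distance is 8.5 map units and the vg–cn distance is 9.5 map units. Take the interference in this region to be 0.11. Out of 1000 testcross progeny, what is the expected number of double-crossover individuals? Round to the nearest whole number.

Map distances give recombination frequencies of 0.085 and 0.095 for the two intervals.
With interference 0.11 (so coincidence = 0.89), expected double-crossover frequency = 0.085 × 0.095 × 0.89 = 0.00719.
Expected number = 0.00719 × 1000 = 7.19 ≈ 7.

7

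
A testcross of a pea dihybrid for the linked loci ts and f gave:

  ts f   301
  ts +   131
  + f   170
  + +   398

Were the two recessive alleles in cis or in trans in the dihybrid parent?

The two most frequent classes are + + (398) and ts f (301); these are the parental (non-recombinant) types.
So the F1 carried + + on one chromosome and ts f on the other — the recessive alleles are on the same chromosome (cis / coupling).

cis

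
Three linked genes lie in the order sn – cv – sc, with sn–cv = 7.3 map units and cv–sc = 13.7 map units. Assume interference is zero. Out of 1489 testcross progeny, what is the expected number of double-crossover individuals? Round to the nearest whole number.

15

Map distances give recombination frequencies of 0.073 and 0.137 for the two intervals.
With no interference, expected double-crossover frequency = 0.073 × 0.137 = 0.01000.
Expected number = 0.01000 × 1489 = 14.89 ≈ 15.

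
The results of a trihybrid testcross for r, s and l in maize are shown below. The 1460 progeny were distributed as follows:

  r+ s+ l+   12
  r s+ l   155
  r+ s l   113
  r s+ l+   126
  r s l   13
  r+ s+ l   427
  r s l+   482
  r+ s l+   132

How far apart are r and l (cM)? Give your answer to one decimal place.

21.4 cM

The two most frequent reciprocal classes, r s l+ and r+ s+ l, are the parental types, so the F1 was r s l+ / r+ s+ l.
The two rarest classes, r s l and r+ s+ l+, are the double crossovers. Comparing them with the parentals, only the l allele has switched, so l is the middle locus and the order is s – l – r.
Crossovers in the l–r interval produce the single-crossover classes r+ s l+ and r s+ l (132 + 155 = 287) plus the double crossovers (25).
RF(l–r) = (287 + 25) / 1460 = 312/1460 = 0.2137 → 21.4 cM.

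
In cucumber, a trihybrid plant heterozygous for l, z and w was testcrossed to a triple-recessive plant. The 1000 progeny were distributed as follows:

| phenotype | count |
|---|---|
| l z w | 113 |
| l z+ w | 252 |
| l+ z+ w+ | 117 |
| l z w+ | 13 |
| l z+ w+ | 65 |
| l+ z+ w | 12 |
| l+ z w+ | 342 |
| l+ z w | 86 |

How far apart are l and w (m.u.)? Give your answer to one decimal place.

17.6 m.u.

The two most frequent reciprocal classes, l z+ w and l+ z w+, are the parental types, so the F1 was l z+ w / l+ z w+.
The two rarest classes, l+ z+ w and l z w+, are the double crossovers. Comparing them with the parentals, only the l allele has switched, so l is the middle locus and the order is w – l – z.
Crossovers in the w–l interval produce the single-crossover classes l z+ w+ and l+ z w (65 + 86 = 151) plus the double crossovers (25).
RF(w–l) = (151 + 25) / 1000 = 176/1000 = 0.1760 → 17.6 m.u.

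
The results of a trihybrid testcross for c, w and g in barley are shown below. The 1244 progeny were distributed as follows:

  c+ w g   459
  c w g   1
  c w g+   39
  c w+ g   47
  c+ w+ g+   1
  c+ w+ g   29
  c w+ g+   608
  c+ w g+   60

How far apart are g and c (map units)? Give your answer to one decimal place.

8.8 map units

The two most frequent reciprocal classes, c+ w g and c w+ g+, are the parental types, so the F1 was c+ w g / c w+ g+.
The two rarest classes, c w g and c+ w+ g+, are the double crossovers. Comparing them with the parentals, only the c allele has switched, so c is the middle locus and the order is g – c – w.
Crossovers in the g–c interval produce the single-crossover classes c+ w g+ and c w+ g (60 + 47 = 107) plus the double crossovers (2).
RF(g–c) = (107 + 2) / 1244 = 109/1244 = 0.0876 → 8.8 map units.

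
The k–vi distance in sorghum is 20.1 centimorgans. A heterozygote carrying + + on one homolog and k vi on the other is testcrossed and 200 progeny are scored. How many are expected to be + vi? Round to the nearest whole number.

A map distance of 20.1 centimorgans corresponds to a recombination frequency of 0.201.
The F1 is + + / k vi, so + vi is a recombinant gamete class with expected frequency r/2 = 0.201/2 = 0.1005.
Expected number = 0.1005 × 200 = 20.10 ≈ 20.

20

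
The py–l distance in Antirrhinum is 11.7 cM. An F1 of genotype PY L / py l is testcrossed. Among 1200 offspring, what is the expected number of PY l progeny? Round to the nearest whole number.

A map distance of 11.7 cM corresponds to a recombination frequency of 0.117.
The F1 is PY L / py l, so PY l is a recombinant gamete class with expected frequency r/2 = 0.117/2 = 0.0585.
Expected number = 0.0585 × 1200 = 70.20 ≈ 70.

70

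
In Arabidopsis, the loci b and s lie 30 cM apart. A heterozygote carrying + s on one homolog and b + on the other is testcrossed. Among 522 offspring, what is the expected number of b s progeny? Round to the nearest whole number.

A map distance of 30 cM corresponds to a recombination frequency of 0.300.
The F1 is + s / b +, so b s is a recombinant gamete class with expected frequency r/2 = 0.300/2 = 0.1500.
Expected number = 0.1500 × 522 = 78.30 ≈ 78.

78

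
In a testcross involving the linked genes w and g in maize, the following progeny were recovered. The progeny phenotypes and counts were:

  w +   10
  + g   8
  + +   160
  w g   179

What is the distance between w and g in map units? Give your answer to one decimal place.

The two most frequent classes, + + (160) and w g (179), are the parental types, so the F1 was + + / w g.
The recombinant classes are + g and w +: 8 + 10 = 18.
Recombination frequency = 18/357 = 0.0504 ≈ 5.0%, i.e. 5.0 map units.

5.0 map units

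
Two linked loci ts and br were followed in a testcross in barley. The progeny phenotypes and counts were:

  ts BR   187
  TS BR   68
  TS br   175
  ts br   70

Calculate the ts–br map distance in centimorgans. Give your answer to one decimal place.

The two most frequent classes, TS br (175) and ts BR (187), are the parental types, so the F1 was TS br / ts BR.
The recombinant classes are TS BR and ts br: 68 + 70 = 138.
Recombination frequency = 138/500 = 0.2760 ≈ 27.6%, i.e. 27.6 centimorgans.

27.6 centimorgans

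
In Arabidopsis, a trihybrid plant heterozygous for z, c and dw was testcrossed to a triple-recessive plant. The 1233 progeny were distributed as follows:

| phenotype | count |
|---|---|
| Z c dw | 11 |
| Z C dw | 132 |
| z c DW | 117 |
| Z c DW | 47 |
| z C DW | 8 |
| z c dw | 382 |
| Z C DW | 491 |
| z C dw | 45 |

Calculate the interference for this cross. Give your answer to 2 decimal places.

0.21

The two most frequent reciprocal classes, z c dw and Z C DW, are the parental types, so the F1 was z c dw / Z C DW.
The two rarest classes, Z c dw and z C DW, are the double crossovers. Comparing them with the parentals, only the z allele has switched, so z is the middle locus and the order is dw – z – c.
dw–z: (249 + 19)/1233 = 0.2174; z–c: (92 + 19)/1233 = 0.0900.
Expected DCO frequency = 0.2174 × 0.0900 ≈ 0.01957; observed = 19/1233 ≈ 0.01541.
Coefficient of coincidence = 0.01541/0.01957 ≈ 0.79; interference = 1 − 0.79 = 0.21.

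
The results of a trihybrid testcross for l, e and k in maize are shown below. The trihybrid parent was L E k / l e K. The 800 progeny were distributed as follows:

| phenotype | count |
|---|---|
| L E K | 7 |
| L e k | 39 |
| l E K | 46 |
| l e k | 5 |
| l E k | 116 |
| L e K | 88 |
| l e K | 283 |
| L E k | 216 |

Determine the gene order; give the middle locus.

k

The two rarest classes, L E K and l e k, are the double crossovers. Comparing them with the parentals, only the k allele has switched, so k is the middle locus and the order is l – k – e.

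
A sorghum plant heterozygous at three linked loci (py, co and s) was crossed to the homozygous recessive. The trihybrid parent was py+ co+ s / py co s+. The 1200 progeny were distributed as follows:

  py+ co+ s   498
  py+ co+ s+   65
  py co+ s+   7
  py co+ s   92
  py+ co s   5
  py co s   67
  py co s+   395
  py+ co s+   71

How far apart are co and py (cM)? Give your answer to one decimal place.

14.6 cM

The two rarest classes, py+ co s and py co+ s+, are the double crossovers. Comparing them with the parentals, only the co allele has switched, so co is the middle locus and the order is s – co – py.
Crossovers in the co–py interval produce the single-crossover classes py co+ s and py+ co s+ (92 + 71 = 163) plus the double crossovers (12).
RF(co–py) = (163 + 12) / 1200 = 175/1200 = 0.1458 → 14.6 cM.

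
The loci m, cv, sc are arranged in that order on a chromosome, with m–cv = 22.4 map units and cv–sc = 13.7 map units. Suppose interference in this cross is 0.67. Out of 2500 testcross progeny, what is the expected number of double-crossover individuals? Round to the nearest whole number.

25

Map distances give recombination frequencies of 0.224 and 0.137 for the two intervals.
With interference 0.67 (so coincidence = 0.33), expected double-crossover frequency = 0.224 × 0.137 × 0.33 = 0.01013.
Expected number = 0.01013 × 2500 = 25.32 ≈ 25.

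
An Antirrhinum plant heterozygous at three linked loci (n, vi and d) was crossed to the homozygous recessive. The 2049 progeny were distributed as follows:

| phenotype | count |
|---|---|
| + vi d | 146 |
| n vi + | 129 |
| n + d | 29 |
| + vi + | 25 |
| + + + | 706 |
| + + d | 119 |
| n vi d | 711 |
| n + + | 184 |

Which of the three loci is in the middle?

The two most frequent reciprocal classes, + + + and n vi d, are the parental types, so the F1 was + + + / n vi d.
The two rarest classes, + vi + and n + d, are the double crossovers. Comparing them with the parentals, only the vi allele has switched, so vi is the middle locus and the order is n – vi – d.

vi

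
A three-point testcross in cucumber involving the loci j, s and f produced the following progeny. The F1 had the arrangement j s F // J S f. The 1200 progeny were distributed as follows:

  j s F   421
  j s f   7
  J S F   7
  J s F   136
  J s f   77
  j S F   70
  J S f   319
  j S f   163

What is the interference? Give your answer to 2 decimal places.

0.67

The two rarest classes, j s f and J S F, are the double crossovers. Comparing them with the parentals, only the f allele has switched, so f is the middle locus and the order is s – f – j.
s–f: (147 + 14)/1200 = 0.1342; f–j: (299 + 14)/1200 = 0.2608.
Expected DCO frequency = 0.1342 × 0.2608 ≈ 0.03500; observed = 14/1200 ≈ 0.01167.
Coefficient of coincidence = 0.01167/0.03500 ≈ 0.33; interference = 1 − 0.33 = 0.67.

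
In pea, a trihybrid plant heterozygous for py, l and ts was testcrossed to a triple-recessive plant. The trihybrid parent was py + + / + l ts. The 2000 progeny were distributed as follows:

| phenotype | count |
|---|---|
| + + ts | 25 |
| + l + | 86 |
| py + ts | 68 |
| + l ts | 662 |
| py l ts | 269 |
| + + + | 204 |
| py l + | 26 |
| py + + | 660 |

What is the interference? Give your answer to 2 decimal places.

The two rarest classes, py l + and + + ts, are the double crossovers. Comparing them with the parentals, only the l allele has switched, so l is the middle locus and the order is ts – l – py.
ts–l: (154 + 51)/2000 = 0.1025; l–py: (473 + 51)/2000 = 0.2620.
Expected DCO frequency = 0.1025 × 0.2620 ≈ 0.02686; observed = 51/2000 ≈ 0.02550.
Coefficient of coincidence = 0.02550/0.02686 ≈ 0.95; interference = 1 − 0.95 = 0.05.

0.05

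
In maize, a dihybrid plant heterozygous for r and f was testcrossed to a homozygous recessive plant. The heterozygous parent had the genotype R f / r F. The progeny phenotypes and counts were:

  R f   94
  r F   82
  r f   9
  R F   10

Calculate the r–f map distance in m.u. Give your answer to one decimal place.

The recombinant classes are R F and r f: 10 + 9 = 19.
Recombination frequency = 19/195 = 0.0974 ≈ 9.7%, i.e. 9.7 m.u.

9.7 m.u.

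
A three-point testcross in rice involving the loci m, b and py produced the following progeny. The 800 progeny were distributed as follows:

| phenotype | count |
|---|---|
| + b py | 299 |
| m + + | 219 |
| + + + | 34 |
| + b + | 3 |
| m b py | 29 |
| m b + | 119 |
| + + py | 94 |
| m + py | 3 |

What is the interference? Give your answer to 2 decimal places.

0.68

The two most frequent reciprocal classes, m + + and + b py, are the parental types, so the F1 was m + + / + b py.
The two rarest classes, m + py and + b +, are the double crossovers. Comparing them with the parentals, only the py allele has switched, so py is the middle locus and the order is m – py – b.
m–py: (63 + 6)/800 = 0.0862; py–b: (213 + 6)/800 = 0.2737.
Expected DCO frequency = 0.0862 × 0.2737 ≈ 0.02359; observed = 6/800 ≈ 0.00750.
Coefficient of coincidence = 0.00750/0.02359 ≈ 0.32; interference = 1 − 0.32 = 0.68.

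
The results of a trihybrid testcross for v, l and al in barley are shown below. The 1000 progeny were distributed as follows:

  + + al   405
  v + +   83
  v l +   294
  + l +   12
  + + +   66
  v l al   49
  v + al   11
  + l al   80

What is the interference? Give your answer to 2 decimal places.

The two most frequent reciprocal classes, + + al and v l +, are the parental types, so the F1 was + + al / v l +.
The two rarest classes, v + al and + l +, are the double crossovers. Comparing them with the parentals, only the v allele has switched, so v is the middle locus and the order is l – v – al.
l–v: (163 + 23)/1000 = 0.1860; v–al: (115 + 23)/1000 = 0.1380.
Expected DCO frequency = 0.1860 × 0.1380 ≈ 0.02567; observed = 23/1000 ≈ 0.02300.
Coefficient of coincidence = 0.02300/0.02567 ≈ 0.90; interference = 1 − 0.90 = 0.10.

0.10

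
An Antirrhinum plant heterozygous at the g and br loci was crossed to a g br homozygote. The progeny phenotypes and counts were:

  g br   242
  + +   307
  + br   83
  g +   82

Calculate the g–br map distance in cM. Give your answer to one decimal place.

23.1 cM

The two most frequent classes, + + (307) and g br (242), are the parental types, so the F1 was + + / g br.
The recombinant classes are + br and g +: 83 + 82 = 165.
Recombination frequency = 165/714 = 0.2311 ≈ 23.1%, i.e. 23.1 cM.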